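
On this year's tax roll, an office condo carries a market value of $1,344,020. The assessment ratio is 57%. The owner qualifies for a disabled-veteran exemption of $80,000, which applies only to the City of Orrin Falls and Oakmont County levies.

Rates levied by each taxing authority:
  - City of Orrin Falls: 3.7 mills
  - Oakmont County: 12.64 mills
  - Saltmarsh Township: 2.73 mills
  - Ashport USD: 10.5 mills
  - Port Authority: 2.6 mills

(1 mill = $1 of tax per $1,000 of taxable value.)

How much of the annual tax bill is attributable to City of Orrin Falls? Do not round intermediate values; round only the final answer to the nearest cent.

$2,538.54

Assessed value = $1,344,020 × 0.57 = $766,091.4
City of Orrin Falls taxable value = $766,091.4 − $80,000 = $686,091.4
City of Orrin Falls levy = $686,091.4 × 0.0037 = $2,538.53818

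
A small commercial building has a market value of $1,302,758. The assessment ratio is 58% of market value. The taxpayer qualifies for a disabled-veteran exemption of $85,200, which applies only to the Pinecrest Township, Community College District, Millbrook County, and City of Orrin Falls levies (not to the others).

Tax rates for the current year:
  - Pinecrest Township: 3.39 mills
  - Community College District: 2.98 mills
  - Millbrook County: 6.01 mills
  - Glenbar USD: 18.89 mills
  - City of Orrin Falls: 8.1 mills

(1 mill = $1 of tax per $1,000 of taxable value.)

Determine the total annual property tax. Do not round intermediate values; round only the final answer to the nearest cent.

$28,003.06

Assessed value = $1,302,758 × 0.58 = $755,599.64
Pinecrest Township: ($755,599.64 − $85,200) × 0.00339 = $670,399.64 × 0.00339 = $2,272.6547796
Community College District: ($755,599.64 − $85,200) × 0.00298 = $670,399.64 × 0.00298 = $1,997.7909272
Millbrook County: ($755,599.64 − $85,200) × 0.00601 = $670,399.64 × 0.00601 = $4,029.1018364
Glenbar USD: $755,599.64 × 0.01889 = $14,273.2771996
City of Orrin Falls: ($755,599.64 − $85,200) × 0.0081 = $670,399.64 × 0.0081 = $5,430.237084
Total = $28,003.0618268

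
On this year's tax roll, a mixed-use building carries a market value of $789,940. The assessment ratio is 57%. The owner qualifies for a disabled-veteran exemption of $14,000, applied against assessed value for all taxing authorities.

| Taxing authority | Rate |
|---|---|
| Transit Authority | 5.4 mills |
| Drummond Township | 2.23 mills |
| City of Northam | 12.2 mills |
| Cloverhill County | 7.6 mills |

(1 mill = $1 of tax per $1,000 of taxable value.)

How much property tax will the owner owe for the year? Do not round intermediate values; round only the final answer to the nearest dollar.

Assessed value = $789,940 × 0.57 = $450,265.8
Taxable value = $450,265.8 − $14,000 = $436,265.8
Transit Authority: $436,265.8 × 0.0054 = $2,355.83532
Drummond Township: $436,265.8 × 0.00223 = $972.872734
City of Northam: $436,265.8 × 0.0122 = $5,322.44276
Cloverhill County: $436,265.8 × 0.0076 = $3,315.62008
Total = $2,355.83532 + $972.872734 + $5,322.44276 + $3,315.62008 = $11,966.770894

$11,967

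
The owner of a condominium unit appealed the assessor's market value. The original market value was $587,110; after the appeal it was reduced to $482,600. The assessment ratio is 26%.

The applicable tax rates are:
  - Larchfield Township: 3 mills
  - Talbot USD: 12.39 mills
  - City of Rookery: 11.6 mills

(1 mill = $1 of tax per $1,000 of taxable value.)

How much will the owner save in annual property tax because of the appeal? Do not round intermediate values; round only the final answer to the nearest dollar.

Old assessed value = $587,110 × 0.26 = $152,648.6
New assessed value = $482,600 × 0.26 = $125,476
Combined rate = 0.003 + 0.01239 + 0.0116 = 0.02699
Old tax = $152,648.6 × 0.02699 = $4,119.985714
New tax = $125,476 × 0.02699 = $3,386.59724
Reduction = $4,119.985714 − $3,386.59724 = $733.388474

$733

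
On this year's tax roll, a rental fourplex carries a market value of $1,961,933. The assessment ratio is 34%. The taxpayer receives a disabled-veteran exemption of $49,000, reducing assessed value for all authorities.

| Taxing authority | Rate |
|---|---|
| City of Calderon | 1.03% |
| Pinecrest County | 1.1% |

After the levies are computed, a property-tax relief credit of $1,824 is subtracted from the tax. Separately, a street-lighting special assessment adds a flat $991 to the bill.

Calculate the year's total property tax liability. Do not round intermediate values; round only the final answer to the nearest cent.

Assessed value = $1,961,933 × 0.34 = $667,057.22
Taxable value = $667,057.22 − $49,000 = $618,057.22
City of Calderon: $618,057.22 × 0.0103 = $6,365.989366
Pinecrest County: $618,057.22 × 0.011 = $6,798.62942
Levies subtotal = $13,164.618786
After credit = $13,164.618786 − $1,824 = $11,340.618786
Total = $11,340.618786 + $991 = $12,331.618786

$12,331.62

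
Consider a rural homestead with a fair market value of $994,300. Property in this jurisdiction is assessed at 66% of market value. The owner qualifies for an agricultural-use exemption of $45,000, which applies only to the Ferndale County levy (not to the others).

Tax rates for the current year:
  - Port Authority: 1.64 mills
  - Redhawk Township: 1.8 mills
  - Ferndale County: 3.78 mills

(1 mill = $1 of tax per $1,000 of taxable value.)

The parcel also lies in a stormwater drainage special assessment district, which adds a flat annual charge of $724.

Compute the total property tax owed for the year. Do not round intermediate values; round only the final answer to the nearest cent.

$5,291.94

Assessed value = $994,300 × 0.66 = $656,238
Port Authority: $656,238 × 0.00164 = $1,076.23032
Redhawk Township: $656,238 × 0.0018 = $1,181.2284
Ferndale County: ($656,238 − $45,000) × 0.00378 = $611,238 × 0.00378 = $2,310.47964
Levies subtotal = $4,567.93836
Total = $4,567.93836 + $724 = $5,291.93836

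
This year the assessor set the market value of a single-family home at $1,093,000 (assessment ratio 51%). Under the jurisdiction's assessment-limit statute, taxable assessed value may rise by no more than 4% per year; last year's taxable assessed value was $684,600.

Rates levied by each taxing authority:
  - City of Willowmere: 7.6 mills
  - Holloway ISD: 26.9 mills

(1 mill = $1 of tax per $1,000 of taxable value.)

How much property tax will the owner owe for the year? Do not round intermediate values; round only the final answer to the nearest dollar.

Uncapped assessed value = $1,093,000 × 0.51 = $557,430
Cap limit = $684,600 × 1.04 = $711,984
Taxable assessed value = min($557,430, $711,984) = $557,430 (cap does not bind)
City of Willowmere: $557,430 × 0.0076 = $4,236.468
Holloway ISD: $557,430 × 0.0269 = $14,994.867
Total = $19,231.335

$19,231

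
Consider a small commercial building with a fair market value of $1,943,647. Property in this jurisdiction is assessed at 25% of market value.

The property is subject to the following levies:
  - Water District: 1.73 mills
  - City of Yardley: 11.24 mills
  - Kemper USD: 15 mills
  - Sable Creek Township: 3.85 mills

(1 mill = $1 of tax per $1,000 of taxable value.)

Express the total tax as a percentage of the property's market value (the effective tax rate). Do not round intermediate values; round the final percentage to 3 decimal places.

0.796%

Assessed value = $1,943,647 × 0.25 = $485,911.75
Water District: $485,911.75 × 0.00173 = $840.6273275
City of Yardley: $485,911.75 × 0.01124 = $5,461.64807
Kemper USD: $485,911.75 × 0.015 = $7,288.67625
Sable Creek Township: $485,911.75 × 0.00385 = $1,870.7602375
Total tax = $15,461.711885
Effective rate = $15,461.711885 ÷ $1,943,647 = 0.796% of market value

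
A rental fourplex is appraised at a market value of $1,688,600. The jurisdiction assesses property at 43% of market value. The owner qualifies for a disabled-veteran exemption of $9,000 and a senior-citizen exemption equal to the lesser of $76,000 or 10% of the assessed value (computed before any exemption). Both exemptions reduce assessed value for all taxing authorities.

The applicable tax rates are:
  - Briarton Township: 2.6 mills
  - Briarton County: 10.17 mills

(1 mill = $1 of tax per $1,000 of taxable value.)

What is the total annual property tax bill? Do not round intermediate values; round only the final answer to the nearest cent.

$8,230.11

Assessed value = $1,688,600 × 0.43 = $726,098
Senior-citizen exemption = min($76,000, 10% × $726,098) = min($76,000, $72,609.8) = $72,609.8 (percentage binds)
Taxable value = $726,098 − $9,000 − $72,609.8 = $644,488.2
Briarton Township: $644,488.2 × 0.0026 = $1,675.66932
Briarton County: $644,488.2 × 0.01017 = $6,554.444994
Total = $8,230.114314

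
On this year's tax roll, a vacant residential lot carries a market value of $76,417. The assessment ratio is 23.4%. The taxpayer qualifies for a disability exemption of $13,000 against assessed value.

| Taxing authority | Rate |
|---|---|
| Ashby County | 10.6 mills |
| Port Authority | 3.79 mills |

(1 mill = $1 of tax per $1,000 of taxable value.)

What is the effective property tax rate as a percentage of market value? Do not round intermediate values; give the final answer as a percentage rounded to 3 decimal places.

0.092%

Assessed value = $76,417 × 0.234 = $17,881.578
Taxable value = $17,881.578 − $13,000 = $4,881.578
Ashby County: $4,881.578 × 0.0106 = $51.7447268
Port Authority: $4,881.578 × 0.00379 = $18.50118062
Total tax = $70.24590742
Effective rate = $70.24590742 ÷ $76,417 = 0.092% of market value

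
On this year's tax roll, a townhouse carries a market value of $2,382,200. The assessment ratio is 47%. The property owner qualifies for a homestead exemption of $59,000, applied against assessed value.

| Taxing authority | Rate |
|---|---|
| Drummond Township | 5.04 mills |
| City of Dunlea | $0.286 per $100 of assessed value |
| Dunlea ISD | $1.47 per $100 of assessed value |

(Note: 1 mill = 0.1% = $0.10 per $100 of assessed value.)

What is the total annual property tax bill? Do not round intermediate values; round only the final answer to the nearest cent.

$23,970.33

Assessed value = $2,382,200 × 0.47 = $1,119,634
Taxable value = $1,119,634 − $59,000 = $1,060,634
Drummond Township: $1,060,634 × 0.00504 = $5,345.59536
City of Dunlea: $1,060,634 × 0.00286 = $3,033.41324
Dunlea ISD: $1,060,634 × 0.0147 = $15,591.3198
Total = $23,970.3284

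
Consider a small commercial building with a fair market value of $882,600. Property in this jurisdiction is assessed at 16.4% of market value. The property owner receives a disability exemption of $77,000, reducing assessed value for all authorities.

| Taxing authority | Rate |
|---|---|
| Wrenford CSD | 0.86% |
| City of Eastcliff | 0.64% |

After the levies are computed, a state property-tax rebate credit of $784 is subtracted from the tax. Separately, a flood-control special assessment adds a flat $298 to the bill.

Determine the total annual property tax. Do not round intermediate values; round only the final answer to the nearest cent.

$530.20

Assessed value = $882,600 × 0.164 = $144,746.4
Taxable value = $144,746.4 − $77,000 = $67,746.4
Wrenford CSD: $67,746.4 × 0.0086 = $582.61904
City of Eastcliff: $67,746.4 × 0.0064 = $433.57696
Levies subtotal = $1,016.196
After credit = $1,016.196 − $784 = $232.196
Total = $232.196 + $298 = $530.196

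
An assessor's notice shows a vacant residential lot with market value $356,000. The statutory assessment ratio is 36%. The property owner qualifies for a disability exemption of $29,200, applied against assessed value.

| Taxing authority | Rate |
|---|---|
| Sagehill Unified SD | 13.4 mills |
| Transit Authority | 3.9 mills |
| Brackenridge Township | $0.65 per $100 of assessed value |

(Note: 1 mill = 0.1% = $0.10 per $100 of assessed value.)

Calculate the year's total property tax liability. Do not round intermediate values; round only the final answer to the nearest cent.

$2,355.25

Assessed value = $356,000 × 0.36 = $128,160
Taxable value = $128,160 − $29,200 = $98,960
Sagehill Unified SD: $98,960 × 0.0134 = $1,326.064
Transit Authority: $98,960 × 0.0039 = $385.944
Brackenridge Township: $98,960 × 0.0065 = $643.24
Total = $2,355.248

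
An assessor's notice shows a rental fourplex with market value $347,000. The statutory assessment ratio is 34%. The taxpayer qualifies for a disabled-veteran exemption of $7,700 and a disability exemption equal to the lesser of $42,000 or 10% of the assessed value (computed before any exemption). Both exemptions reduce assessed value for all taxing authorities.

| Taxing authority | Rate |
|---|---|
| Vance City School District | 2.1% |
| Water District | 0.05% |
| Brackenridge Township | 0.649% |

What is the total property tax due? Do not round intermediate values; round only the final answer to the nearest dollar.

Assessed value = $347,000 × 0.34 = $117,980
Disability exemption = min($42,000, 10% × $117,980) = min($42,000, $11,798) = $11,798 (percentage binds)
Taxable value = $117,980 − $7,700 − $11,798 = $98,482
Vance City School District: $98,482 × 0.021 = $2,068.122
Water District: $98,482 × 0.0005 = $49.241
Brackenridge Township: $98,482 × 0.00649 = $639.14818
Total = $2,756.51118

$2,757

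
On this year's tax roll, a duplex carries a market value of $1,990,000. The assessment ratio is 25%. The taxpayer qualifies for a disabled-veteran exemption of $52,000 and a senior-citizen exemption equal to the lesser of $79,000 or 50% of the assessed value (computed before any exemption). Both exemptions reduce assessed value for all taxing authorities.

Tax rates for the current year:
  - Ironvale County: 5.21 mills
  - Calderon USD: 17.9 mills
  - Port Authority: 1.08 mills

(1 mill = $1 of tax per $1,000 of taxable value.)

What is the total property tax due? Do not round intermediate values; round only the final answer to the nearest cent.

Assessed value = $1,990,000 × 0.25 = $497,500
Senior-citizen exemption = min($79,000, 50% × $497,500) = min($79,000, $248,750) = $79,000 (dollar cap binds)
Taxable value = $497,500 − $52,000 − $79,000 = $366,500
Ironvale County: $366,500 × 0.00521 = $1,909.465
Calderon USD: $366,500 × 0.0179 = $6,560.35
Port Authority: $366,500 × 0.00108 = $395.82
Total = $8,865.635

$8,865.64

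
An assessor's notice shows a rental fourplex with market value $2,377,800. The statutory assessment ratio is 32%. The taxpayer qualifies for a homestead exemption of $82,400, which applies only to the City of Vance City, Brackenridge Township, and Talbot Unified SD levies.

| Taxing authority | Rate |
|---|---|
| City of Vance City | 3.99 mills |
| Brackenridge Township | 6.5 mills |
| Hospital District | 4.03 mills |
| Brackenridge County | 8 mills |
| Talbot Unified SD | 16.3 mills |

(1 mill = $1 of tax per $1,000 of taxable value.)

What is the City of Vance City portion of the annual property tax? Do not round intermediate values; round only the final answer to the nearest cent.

$2,707.20

Assessed value = $2,377,800 × 0.32 = $760,896
City of Vance City taxable value = $760,896 − $82,400 = $678,496
City of Vance City levy = $678,496 × 0.00399 = $2,707.19904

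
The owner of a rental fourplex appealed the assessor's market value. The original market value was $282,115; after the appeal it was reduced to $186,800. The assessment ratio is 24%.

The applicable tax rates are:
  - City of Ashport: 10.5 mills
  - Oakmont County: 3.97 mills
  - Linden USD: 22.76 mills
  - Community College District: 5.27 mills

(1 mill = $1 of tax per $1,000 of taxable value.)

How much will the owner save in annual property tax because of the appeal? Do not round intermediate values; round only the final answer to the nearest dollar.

Old assessed value = $282,115 × 0.24 = $67,707.6
New assessed value = $186,800 × 0.24 = $44,832
Combined rate = 0.0105 + 0.00397 + 0.02276 + 0.00527 = 0.0425
Old tax = $67,707.6 × 0.0425 = $2,877.573
New tax = $44,832 × 0.0425 = $1,905.36
Reduction = $2,877.573 − $1,905.36 = $972.213

$972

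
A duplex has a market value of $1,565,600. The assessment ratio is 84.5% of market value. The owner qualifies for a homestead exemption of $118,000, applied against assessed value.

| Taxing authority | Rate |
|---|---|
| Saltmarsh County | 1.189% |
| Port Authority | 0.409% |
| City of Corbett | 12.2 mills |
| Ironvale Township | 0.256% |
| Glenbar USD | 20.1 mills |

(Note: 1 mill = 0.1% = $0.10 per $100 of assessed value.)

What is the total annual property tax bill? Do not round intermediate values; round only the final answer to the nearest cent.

Assessed value = $1,565,600 × 0.845 = $1,322,932
Taxable value = $1,322,932 − $118,000 = $1,204,932
Saltmarsh County: $1,204,932 × 0.01189 = $14,326.64148
Port Authority: $1,204,932 × 0.00409 = $4,928.17188
City of Corbett: $1,204,932 × 0.0122 = $14,700.1704
Ironvale Township: $1,204,932 × 0.00256 = $3,084.62592
Glenbar USD: $1,204,932 × 0.0201 = $24,219.1332
Total = $61,258.74288

$61,258.74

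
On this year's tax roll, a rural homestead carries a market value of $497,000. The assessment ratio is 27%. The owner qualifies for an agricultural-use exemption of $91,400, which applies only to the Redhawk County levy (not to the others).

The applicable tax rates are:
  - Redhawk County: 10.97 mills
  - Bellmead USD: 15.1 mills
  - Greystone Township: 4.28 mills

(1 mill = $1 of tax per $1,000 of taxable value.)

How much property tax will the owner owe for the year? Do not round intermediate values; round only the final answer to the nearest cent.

$3,070.01

Assessed value = $497,000 × 0.27 = $134,190
Redhawk County: ($134,190 − $91,400) × 0.01097 = $42,790 × 0.01097 = $469.4063
Bellmead USD: $134,190 × 0.0151 = $2,026.269
Greystone Township: $134,190 × 0.00428 = $574.3332
Total = $3,070.0085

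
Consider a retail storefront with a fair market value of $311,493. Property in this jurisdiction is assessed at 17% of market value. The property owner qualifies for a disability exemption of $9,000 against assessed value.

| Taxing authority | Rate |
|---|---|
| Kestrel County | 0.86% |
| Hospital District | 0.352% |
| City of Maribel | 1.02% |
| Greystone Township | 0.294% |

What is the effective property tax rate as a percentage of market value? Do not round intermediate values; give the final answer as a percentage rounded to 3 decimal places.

0.356%

Assessed value = $311,493 × 0.17 = $52,953.81
Taxable value = $52,953.81 − $9,000 = $43,953.81
Kestrel County: $43,953.81 × 0.0086 = $378.002766
Hospital District: $43,953.81 × 0.00352 = $154.7174112
City of Maribel: $43,953.81 × 0.0102 = $448.328862
Greystone Township: $43,953.81 × 0.00294 = $129.2242014
Total tax = $1,110.2732406
Effective rate = $1,110.2732406 ÷ $311,493 = 0.356% of market value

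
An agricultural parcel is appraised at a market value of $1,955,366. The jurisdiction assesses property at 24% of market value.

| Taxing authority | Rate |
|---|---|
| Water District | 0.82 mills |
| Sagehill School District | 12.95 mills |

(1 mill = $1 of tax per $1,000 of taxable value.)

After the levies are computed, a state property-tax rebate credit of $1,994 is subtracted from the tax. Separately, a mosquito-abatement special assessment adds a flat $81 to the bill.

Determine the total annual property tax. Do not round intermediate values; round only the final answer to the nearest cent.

Assessed value = $1,955,366 × 0.24 = $469,287.84
Water District: $469,287.84 × 0.00082 = $384.8160288
Sagehill School District: $469,287.84 × 0.01295 = $6,077.277528
Levies subtotal = $6,462.0935568
After credit = $6,462.0935568 − $1,994 = $4,468.0935568
Total = $4,468.0935568 + $81 = $4,549.0935568

$4,549.09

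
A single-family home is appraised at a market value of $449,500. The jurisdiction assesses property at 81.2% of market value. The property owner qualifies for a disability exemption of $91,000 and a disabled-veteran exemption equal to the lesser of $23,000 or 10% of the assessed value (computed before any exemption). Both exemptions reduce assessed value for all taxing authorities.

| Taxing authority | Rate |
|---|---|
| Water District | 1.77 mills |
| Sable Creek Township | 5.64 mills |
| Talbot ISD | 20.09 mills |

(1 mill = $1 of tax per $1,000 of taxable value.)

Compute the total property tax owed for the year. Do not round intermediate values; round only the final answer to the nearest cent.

$6,902.34

Assessed value = $449,500 × 0.812 = $364,994
Disabled-veteran exemption = min($23,000, 10% × $364,994) = min($23,000, $36,499.4) = $23,000 (dollar cap binds)
Taxable value = $364,994 − $91,000 − $23,000 = $250,994
Water District: $250,994 × 0.00177 = $444.25938
Sable Creek Township: $250,994 × 0.00564 = $1,415.60616
Talbot ISD: $250,994 × 0.02009 = $5,042.46946
Total = $6,902.335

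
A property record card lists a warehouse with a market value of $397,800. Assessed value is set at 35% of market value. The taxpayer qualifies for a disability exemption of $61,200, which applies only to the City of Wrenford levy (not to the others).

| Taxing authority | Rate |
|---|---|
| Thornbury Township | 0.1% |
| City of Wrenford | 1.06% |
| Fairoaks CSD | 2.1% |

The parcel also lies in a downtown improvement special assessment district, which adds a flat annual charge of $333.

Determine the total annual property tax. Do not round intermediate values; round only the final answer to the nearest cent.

Assessed value = $397,800 × 0.35 = $139,230
Thornbury Township: $139,230 × 0.001 = $139.23
City of Wrenford: ($139,230 − $61,200) × 0.0106 = $78,030 × 0.0106 = $827.118
Fairoaks CSD: $139,230 × 0.021 = $2,923.83
Levies subtotal = $3,890.178
Total = $3,890.178 + $333 = $4,223.178

$4,223.18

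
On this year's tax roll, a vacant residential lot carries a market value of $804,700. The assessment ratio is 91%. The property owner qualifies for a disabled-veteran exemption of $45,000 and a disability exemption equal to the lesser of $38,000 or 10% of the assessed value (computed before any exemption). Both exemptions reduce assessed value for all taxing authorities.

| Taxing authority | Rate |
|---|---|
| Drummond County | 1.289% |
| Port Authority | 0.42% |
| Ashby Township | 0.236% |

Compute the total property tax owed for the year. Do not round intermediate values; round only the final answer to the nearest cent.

Assessed value = $804,700 × 0.91 = $732,277
Disability exemption = min($38,000, 10% × $732,277) = min($38,000, $73,227.7) = $38,000 (dollar cap binds)
Taxable value = $732,277 − $45,000 − $38,000 = $649,277
Drummond County: $649,277 × 0.01289 = $8,369.18053
Port Authority: $649,277 × 0.0042 = $2,726.9634
Ashby Township: $649,277 × 0.00236 = $1,532.29372
Total = $12,628.43765

$12,628.44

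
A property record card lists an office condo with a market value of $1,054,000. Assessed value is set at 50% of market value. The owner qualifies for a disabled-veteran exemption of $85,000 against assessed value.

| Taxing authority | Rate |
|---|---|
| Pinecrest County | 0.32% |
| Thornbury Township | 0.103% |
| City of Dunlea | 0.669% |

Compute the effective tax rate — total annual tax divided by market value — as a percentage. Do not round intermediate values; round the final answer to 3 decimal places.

0.458%

Assessed value = $1,054,000 × 0.5 = $527,000
Taxable value = $527,000 − $85,000 = $442,000
Pinecrest County: $442,000 × 0.0032 = $1,414.4
Thornbury Township: $442,000 × 0.00103 = $455.26
City of Dunlea: $442,000 × 0.00669 = $2,956.98
Total tax = $4,826.64
Effective rate = $4,826.64 ÷ $1,054,000 = 0.458% of market value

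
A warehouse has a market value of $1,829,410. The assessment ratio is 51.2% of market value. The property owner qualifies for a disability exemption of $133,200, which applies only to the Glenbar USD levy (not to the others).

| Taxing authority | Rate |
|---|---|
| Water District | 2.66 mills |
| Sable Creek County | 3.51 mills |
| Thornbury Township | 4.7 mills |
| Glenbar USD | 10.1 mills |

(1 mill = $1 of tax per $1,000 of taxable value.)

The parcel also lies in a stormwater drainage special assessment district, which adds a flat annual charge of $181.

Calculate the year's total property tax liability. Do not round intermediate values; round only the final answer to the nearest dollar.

Assessed value = $1,829,410 × 0.512 = $936,657.92
Water District: $936,657.92 × 0.00266 = $2,491.5100672
Sable Creek County: $936,657.92 × 0.00351 = $3,287.6692992
Thornbury Township: $936,657.92 × 0.0047 = $4,402.292224
Glenbar USD: ($936,657.92 − $133,200) × 0.0101 = $803,457.92 × 0.0101 = $8,114.924992
Levies subtotal = $18,296.3965824
Total = $18,296.3965824 + $181 = $18,477.3965824

$18,477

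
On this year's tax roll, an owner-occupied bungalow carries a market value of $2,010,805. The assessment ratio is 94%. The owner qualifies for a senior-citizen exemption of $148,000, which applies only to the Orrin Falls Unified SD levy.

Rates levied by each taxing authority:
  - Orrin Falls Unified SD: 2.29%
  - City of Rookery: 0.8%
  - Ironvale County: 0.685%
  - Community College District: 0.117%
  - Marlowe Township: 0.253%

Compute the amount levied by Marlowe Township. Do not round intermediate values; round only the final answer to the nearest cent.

Assessed value = $2,010,805 × 0.94 = $1,890,156.7
Marlowe Township taxable value = $1,890,156.7 (exemption does not apply)
Marlowe Township levy = $1,890,156.7 × 0.00253 = $4,782.096451

$4,782.10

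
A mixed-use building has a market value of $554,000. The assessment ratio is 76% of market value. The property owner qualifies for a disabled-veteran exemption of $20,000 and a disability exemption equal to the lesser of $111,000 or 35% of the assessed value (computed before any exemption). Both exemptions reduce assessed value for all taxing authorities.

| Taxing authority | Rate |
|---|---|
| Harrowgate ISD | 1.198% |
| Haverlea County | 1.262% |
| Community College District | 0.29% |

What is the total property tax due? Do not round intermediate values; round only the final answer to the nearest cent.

$7,976.10

Assessed value = $554,000 × 0.76 = $421,040
Disability exemption = min($111,000, 35% × $421,040) = min($111,000, $147,364) = $111,000 (dollar cap binds)
Taxable value = $421,040 − $20,000 − $111,000 = $290,040
Harrowgate ISD: $290,040 × 0.01198 = $3,474.6792
Haverlea County: $290,040 × 0.01262 = $3,660.3048
Community College District: $290,040 × 0.0029 = $841.116
Total = $7,976.1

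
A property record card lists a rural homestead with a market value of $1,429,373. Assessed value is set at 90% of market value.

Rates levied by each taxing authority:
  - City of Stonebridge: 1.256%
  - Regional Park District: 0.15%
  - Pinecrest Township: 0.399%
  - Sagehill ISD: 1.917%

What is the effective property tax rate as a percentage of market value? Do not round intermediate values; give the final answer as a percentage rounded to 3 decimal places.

Assessed value = $1,429,373 × 0.9 = $1,286,435.7
City of Stonebridge: $1,286,435.7 × 0.01256 = $16,157.632392
Regional Park District: $1,286,435.7 × 0.0015 = $1,929.65355
Pinecrest Township: $1,286,435.7 × 0.00399 = $5,132.878443
Sagehill ISD: $1,286,435.7 × 0.01917 = $24,660.972369
Total tax = $47,881.136754
Effective rate = $47,881.136754 ÷ $1,429,373 = 3.350% of market value

3.350%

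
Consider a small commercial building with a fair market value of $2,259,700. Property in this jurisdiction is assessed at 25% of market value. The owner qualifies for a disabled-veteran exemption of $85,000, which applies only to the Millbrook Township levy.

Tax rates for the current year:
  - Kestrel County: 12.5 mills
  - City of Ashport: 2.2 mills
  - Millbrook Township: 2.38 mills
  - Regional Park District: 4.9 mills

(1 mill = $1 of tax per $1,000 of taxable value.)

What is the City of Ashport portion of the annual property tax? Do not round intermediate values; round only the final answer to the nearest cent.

$1,242.84

Assessed value = $2,259,700 × 0.25 = $564,925
City of Ashport taxable value = $564,925 (exemption does not apply)
City of Ashport levy = $564,925 × 0.0022 = $1,242.835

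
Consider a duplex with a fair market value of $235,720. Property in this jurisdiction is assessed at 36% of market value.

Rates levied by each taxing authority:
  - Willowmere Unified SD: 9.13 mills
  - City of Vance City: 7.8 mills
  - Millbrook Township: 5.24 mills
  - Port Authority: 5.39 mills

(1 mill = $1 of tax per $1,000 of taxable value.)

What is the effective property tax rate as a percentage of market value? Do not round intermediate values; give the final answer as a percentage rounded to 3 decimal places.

Assessed value = $235,720 × 0.36 = $84,859.2
Willowmere Unified SD: $84,859.2 × 0.00913 = $774.764496
City of Vance City: $84,859.2 × 0.0078 = $661.90176
Millbrook Township: $84,859.2 × 0.00524 = $444.662208
Port Authority: $84,859.2 × 0.00539 = $457.391088
Total tax = $2,338.719552
Effective rate = $2,338.719552 ÷ $235,720 = 0.992% of market value

0.992%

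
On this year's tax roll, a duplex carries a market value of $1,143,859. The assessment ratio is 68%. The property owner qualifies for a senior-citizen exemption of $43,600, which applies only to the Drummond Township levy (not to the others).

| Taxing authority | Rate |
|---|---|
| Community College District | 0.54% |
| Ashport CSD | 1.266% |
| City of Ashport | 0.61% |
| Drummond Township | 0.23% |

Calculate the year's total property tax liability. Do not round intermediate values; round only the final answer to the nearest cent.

$20,480.95

Assessed value = $1,143,859 × 0.68 = $777,824.12
Community College District: $777,824.12 × 0.0054 = $4,200.250248
Ashport CSD: $777,824.12 × 0.01266 = $9,847.2533592
City of Ashport: $777,824.12 × 0.0061 = $4,744.727132
Drummond Township: ($777,824.12 − $43,600) × 0.0023 = $734,224.12 × 0.0023 = $1,688.715476
Total = $20,480.9462152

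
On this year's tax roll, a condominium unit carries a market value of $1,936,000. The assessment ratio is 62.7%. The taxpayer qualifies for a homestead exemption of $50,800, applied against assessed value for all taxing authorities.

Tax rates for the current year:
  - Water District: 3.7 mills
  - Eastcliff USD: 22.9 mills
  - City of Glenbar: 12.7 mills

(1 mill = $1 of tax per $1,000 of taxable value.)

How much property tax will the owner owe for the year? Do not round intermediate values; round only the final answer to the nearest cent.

Assessed value = $1,936,000 × 0.627 = $1,213,872
Taxable value = $1,213,872 − $50,800 = $1,163,072
Water District: $1,163,072 × 0.0037 = $4,303.3664
Eastcliff USD: $1,163,072 × 0.0229 = $26,634.3488
City of Glenbar: $1,163,072 × 0.0127 = $14,771.0144
Total = $4,303.3664 + $26,634.3488 + $14,771.0144 = $45,708.7296

$45,708.73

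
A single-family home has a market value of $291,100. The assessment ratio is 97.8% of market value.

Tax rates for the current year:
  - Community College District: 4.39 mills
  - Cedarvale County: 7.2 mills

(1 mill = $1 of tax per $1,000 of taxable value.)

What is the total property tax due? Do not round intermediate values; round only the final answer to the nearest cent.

$3,299.62

Assessed value = $291,100 × 0.978 = $284,695.8
Community College District: $284,695.8 × 0.00439 = $1,249.814562
Cedarvale County: $284,695.8 × 0.0072 = $2,049.80976
Total = $1,249.814562 + $2,049.80976 = $3,299.624322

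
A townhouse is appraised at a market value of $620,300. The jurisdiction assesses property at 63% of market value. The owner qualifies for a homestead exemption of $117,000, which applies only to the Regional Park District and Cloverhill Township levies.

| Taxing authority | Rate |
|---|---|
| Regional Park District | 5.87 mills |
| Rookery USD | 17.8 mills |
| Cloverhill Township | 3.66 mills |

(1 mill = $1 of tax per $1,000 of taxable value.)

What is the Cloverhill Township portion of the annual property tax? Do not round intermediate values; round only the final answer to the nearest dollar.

$1,002

Assessed value = $620,300 × 0.63 = $390,789
Cloverhill Township taxable value = $390,789 − $117,000 = $273,789
Cloverhill Township levy = $273,789 × 0.00366 = $1,002.06774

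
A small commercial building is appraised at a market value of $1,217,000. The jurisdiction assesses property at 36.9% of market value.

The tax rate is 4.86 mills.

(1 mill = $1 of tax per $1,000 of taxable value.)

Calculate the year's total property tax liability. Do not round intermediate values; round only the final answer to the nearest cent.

Assessed value = $1,217,000 × 0.369 = $449,073
Tax = $449,073 × 0.00486 = $2,182.49478

$2,182.49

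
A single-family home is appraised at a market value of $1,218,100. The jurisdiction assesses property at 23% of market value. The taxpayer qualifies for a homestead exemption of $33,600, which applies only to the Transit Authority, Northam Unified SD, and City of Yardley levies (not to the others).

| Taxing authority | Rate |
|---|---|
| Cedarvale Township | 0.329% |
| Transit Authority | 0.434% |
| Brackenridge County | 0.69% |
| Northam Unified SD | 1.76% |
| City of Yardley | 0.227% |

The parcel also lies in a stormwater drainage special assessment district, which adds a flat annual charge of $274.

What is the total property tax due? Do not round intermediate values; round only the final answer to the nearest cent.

$9,098.15

Assessed value = $1,218,100 × 0.23 = $280,163
Cedarvale Township: $280,163 × 0.00329 = $921.73627
Transit Authority: ($280,163 − $33,600) × 0.00434 = $246,563 × 0.00434 = $1,070.08342
Brackenridge County: $280,163 × 0.0069 = $1,933.1247
Northam Unified SD: ($280,163 − $33,600) × 0.0176 = $246,563 × 0.0176 = $4,339.5088
City of Yardley: ($280,163 − $33,600) × 0.00227 = $246,563 × 0.00227 = $559.69801
Levies subtotal = $8,824.1512
Total = $8,824.1512 + $274 = $9,098.1512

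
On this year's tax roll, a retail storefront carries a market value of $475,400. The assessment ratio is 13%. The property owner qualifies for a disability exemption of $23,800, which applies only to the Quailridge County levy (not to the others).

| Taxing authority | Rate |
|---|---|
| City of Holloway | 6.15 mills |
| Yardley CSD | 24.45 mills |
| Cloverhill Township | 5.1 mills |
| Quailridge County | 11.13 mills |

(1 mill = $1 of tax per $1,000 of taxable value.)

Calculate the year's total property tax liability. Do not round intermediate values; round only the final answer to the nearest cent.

Assessed value = $475,400 × 0.13 = $61,802
City of Holloway: $61,802 × 0.00615 = $380.0823
Yardley CSD: $61,802 × 0.02445 = $1,511.0589
Cloverhill Township: $61,802 × 0.0051 = $315.1902
Quailridge County: ($61,802 − $23,800) × 0.01113 = $38,002 × 0.01113 = $422.96226
Total = $2,629.29366

$2,629.29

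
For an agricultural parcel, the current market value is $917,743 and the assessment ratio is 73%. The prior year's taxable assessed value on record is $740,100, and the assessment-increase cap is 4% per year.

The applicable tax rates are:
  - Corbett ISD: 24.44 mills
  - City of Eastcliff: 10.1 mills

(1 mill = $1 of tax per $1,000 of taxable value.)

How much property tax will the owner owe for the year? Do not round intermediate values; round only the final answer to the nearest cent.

Uncapped assessed value = $917,743 × 0.73 = $669,952.39
Cap limit = $740,100 × 1.04 = $769,704
Taxable assessed value = min($669,952.39, $769,704) = $669,952.39 (cap does not bind)
Corbett ISD: $669,952.39 × 0.02444 = $16,373.6364116
City of Eastcliff: $669,952.39 × 0.0101 = $6,766.519139
Total = $23,140.1555506

$23,140.16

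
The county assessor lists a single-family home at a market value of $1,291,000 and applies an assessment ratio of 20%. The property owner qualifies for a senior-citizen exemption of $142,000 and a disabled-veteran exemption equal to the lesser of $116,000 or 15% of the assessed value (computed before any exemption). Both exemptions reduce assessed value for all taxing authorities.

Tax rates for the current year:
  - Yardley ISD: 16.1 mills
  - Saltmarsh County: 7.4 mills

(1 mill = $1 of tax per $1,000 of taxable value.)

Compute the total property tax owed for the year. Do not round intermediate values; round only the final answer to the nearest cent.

Assessed value = $1,291,000 × 0.2 = $258,200
Disabled-veteran exemption = min($116,000, 15% × $258,200) = min($116,000, $38,730) = $38,730 (percentage binds)
Taxable value = $258,200 − $142,000 − $38,730 = $77,470
Yardley ISD: $77,470 × 0.0161 = $1,247.267
Saltmarsh County: $77,470 × 0.0074 = $573.278
Total = $1,820.545

$1,820.55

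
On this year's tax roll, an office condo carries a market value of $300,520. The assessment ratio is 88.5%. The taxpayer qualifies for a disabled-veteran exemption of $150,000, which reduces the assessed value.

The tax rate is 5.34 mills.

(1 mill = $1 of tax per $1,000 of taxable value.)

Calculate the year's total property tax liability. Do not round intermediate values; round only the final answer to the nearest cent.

Assessed value = $300,520 × 0.885 = $265,960.2
Taxable value = $265,960.2 − $150,000 = $115,960.2
Tax = $115,960.2 × 0.00534 = $619.227468

$619.23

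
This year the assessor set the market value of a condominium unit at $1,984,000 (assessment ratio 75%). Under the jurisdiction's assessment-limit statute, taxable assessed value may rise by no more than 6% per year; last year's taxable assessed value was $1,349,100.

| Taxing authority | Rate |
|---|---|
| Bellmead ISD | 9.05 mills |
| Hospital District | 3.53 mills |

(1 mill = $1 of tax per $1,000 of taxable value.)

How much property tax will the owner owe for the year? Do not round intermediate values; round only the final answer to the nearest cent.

$17,989.98

Uncapped assessed value = $1,984,000 × 0.75 = $1,488,000
Cap limit = $1,349,100 × 1.06 = $1,430,046
Taxable assessed value = min($1,488,000, $1,430,046) = $1,430,046 (cap binds)
Bellmead ISD: $1,430,046 × 0.00905 = $12,941.9163
Hospital District: $1,430,046 × 0.00353 = $5,048.06238
Total = $17,989.97868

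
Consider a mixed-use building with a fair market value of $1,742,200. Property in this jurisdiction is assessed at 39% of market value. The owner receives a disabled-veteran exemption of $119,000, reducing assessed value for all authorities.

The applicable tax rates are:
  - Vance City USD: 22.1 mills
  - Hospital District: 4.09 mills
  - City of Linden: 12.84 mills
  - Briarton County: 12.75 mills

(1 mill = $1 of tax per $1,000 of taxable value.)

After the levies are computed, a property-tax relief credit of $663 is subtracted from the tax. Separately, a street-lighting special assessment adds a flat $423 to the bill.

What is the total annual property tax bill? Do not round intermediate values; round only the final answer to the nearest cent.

$28,780.52

Assessed value = $1,742,200 × 0.39 = $679,458
Taxable value = $679,458 − $119,000 = $560,458
Vance City USD: $560,458 × 0.0221 = $12,386.1218
Hospital District: $560,458 × 0.00409 = $2,292.27322
City of Linden: $560,458 × 0.01284 = $7,196.28072
Briarton County: $560,458 × 0.01275 = $7,145.8395
Levies subtotal = $29,020.51524
After credit = $29,020.51524 − $663 = $28,357.51524
Total = $28,357.51524 + $423 = $28,780.51524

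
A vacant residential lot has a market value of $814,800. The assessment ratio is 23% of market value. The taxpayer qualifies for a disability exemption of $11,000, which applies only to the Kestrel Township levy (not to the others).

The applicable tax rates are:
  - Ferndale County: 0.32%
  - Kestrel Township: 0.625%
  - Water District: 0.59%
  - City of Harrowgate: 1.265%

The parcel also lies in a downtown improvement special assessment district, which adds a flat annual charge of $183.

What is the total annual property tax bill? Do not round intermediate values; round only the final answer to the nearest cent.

$5,361.56

Assessed value = $814,800 × 0.23 = $187,404
Ferndale County: $187,404 × 0.0032 = $599.6928
Kestrel Township: ($187,404 − $11,000) × 0.00625 = $176,404 × 0.00625 = $1,102.525
Water District: $187,404 × 0.0059 = $1,105.6836
City of Harrowgate: $187,404 × 0.01265 = $2,370.6606
Levies subtotal = $5,178.562
Total = $5,178.562 + $183 = $5,361.562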